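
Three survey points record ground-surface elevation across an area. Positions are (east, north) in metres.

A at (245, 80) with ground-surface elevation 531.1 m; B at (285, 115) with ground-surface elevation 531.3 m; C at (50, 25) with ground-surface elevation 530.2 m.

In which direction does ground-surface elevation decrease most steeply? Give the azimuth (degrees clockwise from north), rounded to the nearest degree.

Three-point gradient (reference A): Δ to B = (40, 35, +0.2), Δ to C = (-195, -55, -0.9).
∂z/∂x = +0.004432, ∂z/∂y = +0.0006486 (det = 4625).
Steepest decrease is along −∇f: components (-0.004432 E, -0.0006486 N).
Azimuth = atan2(-0.004432, -0.0006486) = 261.7° ≈ 262°.

262°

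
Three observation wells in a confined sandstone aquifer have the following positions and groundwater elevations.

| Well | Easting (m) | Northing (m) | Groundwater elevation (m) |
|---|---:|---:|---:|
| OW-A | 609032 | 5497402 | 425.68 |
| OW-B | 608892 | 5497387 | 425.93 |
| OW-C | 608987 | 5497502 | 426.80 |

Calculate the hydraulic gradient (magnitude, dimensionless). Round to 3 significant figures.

With h = a·x + b·y + c and OW-A as origin, the differences give:
  (-140)·a + (-15)·b = +0.25
  (-45)·a + 100·b = +1.12
Eliminate b (×100 and ×(-15), subtract): -14675·a = 41.800 → a = ∂h/∂x = -0.002848
Back-substitute: b = ∂h/∂y = +0.009918.
|∇h| = √(-0.002848² + 0.009918²) = 0.01032

0.0103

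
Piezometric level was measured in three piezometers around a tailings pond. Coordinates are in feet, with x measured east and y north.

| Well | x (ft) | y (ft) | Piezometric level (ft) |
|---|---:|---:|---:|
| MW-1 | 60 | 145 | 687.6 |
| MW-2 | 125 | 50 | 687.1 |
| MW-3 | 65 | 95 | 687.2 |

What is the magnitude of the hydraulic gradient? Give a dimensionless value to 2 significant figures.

Taking MW-1 as reference: MW-2−MW-1 = (65, -95, -0.5); MW-3−MW-1 = (5, -50, -0.4).
Solve a·Δx + b·Δy = Δh: det = 65·(-50) − 5·(-95) = -2775.
∂h/∂x = [(-0.5)·(-50) − (-0.4)·(-95)] / -2775 = +0.004685
∂h/∂y = [65·(-0.4) − 5·(-0.5)] / -2775 = +0.008468
|∇h| = √(0.004685² + 0.008468²) = 0.009678

0.0097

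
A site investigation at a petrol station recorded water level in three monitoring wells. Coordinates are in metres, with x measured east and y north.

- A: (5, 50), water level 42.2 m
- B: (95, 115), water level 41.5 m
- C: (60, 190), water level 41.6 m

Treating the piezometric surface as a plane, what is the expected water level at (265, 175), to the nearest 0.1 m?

Three-point gradient (reference A): Δ to B = (90, 65, -0.7), Δ to C = (55, 140, -0.6).
∂h/∂x = -0.006537, ∂h/∂y = -0.001717 (det = 9025).
h(265, 175) = 42.2 + (-0.006537)·(260) + (-0.001717)·(125) = 42.2 -1.700 -0.215 = 40.286 m.

40.3 m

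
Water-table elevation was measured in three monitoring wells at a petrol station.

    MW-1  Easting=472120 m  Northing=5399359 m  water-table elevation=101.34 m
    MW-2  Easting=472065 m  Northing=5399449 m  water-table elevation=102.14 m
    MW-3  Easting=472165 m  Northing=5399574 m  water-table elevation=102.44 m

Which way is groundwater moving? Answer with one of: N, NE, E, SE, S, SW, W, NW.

Taking MW-1 as reference: MW-2−MW-1 = (-55, 90, +0.80); MW-3−MW-1 = (45, 215, +1.10).
Solve a·Δx + b·Δy = Δh: det = (-55)·215 − 45·90 = -15875.
∂h/∂x = [(+0.80)·215 − (+1.10)·90] / -15875 = -0.004598
∂h/∂y = [(-55)·(+1.10) − 45·(+0.80)] / -15875 = +0.006079
Flow = −∇h = (+0.004598 east, -0.006079 north), which points southeast.

SE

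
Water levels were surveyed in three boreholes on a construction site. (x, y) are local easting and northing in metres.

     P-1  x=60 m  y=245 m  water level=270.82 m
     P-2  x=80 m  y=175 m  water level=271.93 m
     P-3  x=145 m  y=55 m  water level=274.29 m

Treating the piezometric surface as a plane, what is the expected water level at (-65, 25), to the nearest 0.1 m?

With h = a·x + b·y + c and P-1 as origin, the differences give:
  20·a + (-70)·b = +1.11
  85·a + (-190)·b = +3.47
Eliminate b (×(-190) and ×(-70), subtract): 2150·a = 32.000 → a = ∂h/∂x = +0.01488
Back-substitute: b = ∂h/∂y = -0.01160.
h(-65, 25) = 270.82 + (+0.01488)·(-125) + (-0.01160)·(-220) = 270.82 -1.860 +2.553 = 271.513 m.

271.5 m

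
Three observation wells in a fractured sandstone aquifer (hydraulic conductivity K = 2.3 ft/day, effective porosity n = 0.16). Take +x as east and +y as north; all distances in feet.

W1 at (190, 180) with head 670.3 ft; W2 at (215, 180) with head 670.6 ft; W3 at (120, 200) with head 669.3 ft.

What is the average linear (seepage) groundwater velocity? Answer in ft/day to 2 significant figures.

0.21 ft/day

Differences from W1: to W2 (Δx, Δy, Δh) = (25, 0, +0.3); to W3 = (-70, 20, -1.0).
Solve a·Δx + b·Δy = Δh: det = 25·20 − (-70)·0 = 500.
∂h/∂x = [(+0.3)·20 − (-1.0)·0] / 500 = +0.01200
∂h/∂y = [25·(-1.0) − (-70)·(+0.3)] / 500 = -0.008000
|∇h| = √(0.01200² + -0.008000²) = 0.01442
Seepage velocity v = K·i/n = 2.3 × 0.01442 / 0.16 = 0.2073 ft/day.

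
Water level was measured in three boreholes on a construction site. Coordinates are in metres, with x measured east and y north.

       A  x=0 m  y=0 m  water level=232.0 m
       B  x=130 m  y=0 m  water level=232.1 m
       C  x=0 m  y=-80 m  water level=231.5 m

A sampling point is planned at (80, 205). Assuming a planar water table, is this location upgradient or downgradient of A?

∂h/∂x = (232.1 − 232.0) / (130 − 0) = +0.0007692
∂h/∂y = (231.5 − 232.0) / (-80 − 0) = +0.006250
Head at (80, 205) = 232.0 + (+0.0007692)·(80) + (+0.006250)·(205) = 233.34 m.
That is higher than the 232.0 m at A, so the point is upgradient.

upgradient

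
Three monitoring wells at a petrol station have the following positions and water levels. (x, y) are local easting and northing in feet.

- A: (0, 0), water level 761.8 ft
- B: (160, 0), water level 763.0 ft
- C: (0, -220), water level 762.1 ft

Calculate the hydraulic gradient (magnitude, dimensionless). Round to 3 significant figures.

∂h/∂x = (763.0 − 761.8) / (160 − 0) = +0.007500
∂h/∂y = (762.1 − 761.8) / (-220 − 0) = -0.001364
|∇h| = √(0.007500² + -0.001364²) = 0.007623

0.00762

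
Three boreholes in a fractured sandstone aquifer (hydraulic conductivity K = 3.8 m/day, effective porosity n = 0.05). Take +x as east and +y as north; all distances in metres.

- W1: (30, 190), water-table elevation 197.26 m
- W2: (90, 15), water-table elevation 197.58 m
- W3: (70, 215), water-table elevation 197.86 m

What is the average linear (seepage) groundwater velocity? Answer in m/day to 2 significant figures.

With h = a·x + b·y + c and W1 as origin, the differences give:
  60·a + (-175)·b = +0.32
  40·a + 25·b = +0.60
Eliminate b (×25 and ×(-175), subtract): 8500·a = 113.000 → a = ∂h/∂x = +0.01329
Back-substitute: b = ∂h/∂y = +0.002729.
|∇h| = √(0.01329² + 0.002729²) = 0.01357
Seepage velocity v = K·i/n = 3.8 × 0.01357 / 0.05 = 1.031 m/day.

1.0 m/day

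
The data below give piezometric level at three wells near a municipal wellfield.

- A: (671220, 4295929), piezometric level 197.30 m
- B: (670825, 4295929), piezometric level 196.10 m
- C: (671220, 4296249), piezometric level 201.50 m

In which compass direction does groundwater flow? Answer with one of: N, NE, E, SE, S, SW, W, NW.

S

∂h/∂x = (196.10 − 197.30) / (670825 − 671220) = +0.003038
∂h/∂y = (201.50 − 197.30) / (4296249 − 4295929) = +0.01312
Flow = −∇h = (-0.003038 east, -0.01312 north), which points south.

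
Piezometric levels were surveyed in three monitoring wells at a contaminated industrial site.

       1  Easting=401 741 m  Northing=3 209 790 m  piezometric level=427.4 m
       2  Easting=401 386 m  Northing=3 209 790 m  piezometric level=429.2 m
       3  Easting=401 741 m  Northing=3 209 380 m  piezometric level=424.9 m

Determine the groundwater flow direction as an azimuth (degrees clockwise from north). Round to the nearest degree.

∂h/∂x = (429.2 − 427.4) / (401386 − 401741) = -0.005070
∂h/∂y = (424.9 − 427.4) / (3209380 − 3209790) = +0.006098
Flow direction (−∇h) has components (+0.005070 E, -0.006098 N).
Azimuth = atan2(E, N) = atan2(+0.005070, -0.006098) = 140.3° ≈ 140°.

140°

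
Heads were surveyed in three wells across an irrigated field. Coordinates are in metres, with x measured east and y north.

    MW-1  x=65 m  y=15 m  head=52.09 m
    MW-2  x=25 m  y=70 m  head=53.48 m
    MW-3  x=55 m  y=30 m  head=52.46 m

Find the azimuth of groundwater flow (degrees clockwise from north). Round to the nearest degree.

151°

Three-point gradient (reference MW-1): Δ to MW-2 = (-40, 55, +1.39), Δ to MW-3 = (-10, 15, +0.37).
∂h/∂x = -0.01000, ∂h/∂y = +0.01800 (det = -50).
Flow direction (−∇h) has components (+0.01000 E, -0.01800 N).
Azimuth = atan2(E, N) = atan2(+0.01000, -0.01800) = 150.9° ≈ 151°.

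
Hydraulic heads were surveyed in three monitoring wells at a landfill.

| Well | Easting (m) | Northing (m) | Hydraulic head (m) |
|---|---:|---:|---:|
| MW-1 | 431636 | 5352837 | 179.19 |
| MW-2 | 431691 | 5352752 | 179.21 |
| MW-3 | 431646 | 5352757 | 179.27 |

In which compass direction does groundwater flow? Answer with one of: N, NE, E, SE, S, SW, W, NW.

NE

With h = a·x + b·y + c and MW-1 as origin, the differences give:
  55·a + (-85)·b = +0.02
  10·a + (-80)·b = +0.08
Eliminate b (×(-80) and ×(-85), subtract): -3550·a = 5.200 → a = ∂h/∂x = -0.001465
Back-substitute: b = ∂h/∂y = -0.001183.
Flow = −∇h = (+0.001465 east, +0.001183 north), which points northeast.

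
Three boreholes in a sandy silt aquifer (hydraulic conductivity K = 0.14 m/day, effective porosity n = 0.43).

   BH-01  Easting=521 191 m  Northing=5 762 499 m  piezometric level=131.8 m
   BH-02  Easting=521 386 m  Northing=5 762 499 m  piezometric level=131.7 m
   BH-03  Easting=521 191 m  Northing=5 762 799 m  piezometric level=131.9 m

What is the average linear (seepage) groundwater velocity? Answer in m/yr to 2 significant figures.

0.073 m/yr

∂h/∂x = (131.7 − 131.8) / (521386 − 521191) = -0.0005128
∂h/∂y = (131.9 − 131.8) / (5762799 − 5762499) = +0.0003333
|∇h| = √(-0.0005128² + 0.0003333²) = 0.0006116
Seepage velocity v = K·i/n = 0.14 × 0.0006116 / 0.43 = 0.0001991 m/day = 0.07272 m/yr.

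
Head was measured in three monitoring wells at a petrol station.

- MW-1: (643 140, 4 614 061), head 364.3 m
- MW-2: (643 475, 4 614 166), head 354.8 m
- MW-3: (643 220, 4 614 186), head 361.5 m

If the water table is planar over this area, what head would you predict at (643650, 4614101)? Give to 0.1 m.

Taking MW-1 as reference: MW-2−MW-1 = (335, 105, -9.5); MW-3−MW-1 = (80, 125, -2.8).
Solve a·Δx + b·Δy = Δh: det = 335·125 − 80·105 = 33475.
∂h/∂x = [(-9.5)·125 − (-2.8)·105] / 33475 = -0.02669
∂h/∂y = [335·(-2.8) − 80·(-9.5)] / 33475 = -0.005317
h(643650, 4614101) = 364.3 + (-0.02669)·(510) + (-0.005317)·(40) = 364.3 -13.613 -0.213 = 350.475 m.

350.5 m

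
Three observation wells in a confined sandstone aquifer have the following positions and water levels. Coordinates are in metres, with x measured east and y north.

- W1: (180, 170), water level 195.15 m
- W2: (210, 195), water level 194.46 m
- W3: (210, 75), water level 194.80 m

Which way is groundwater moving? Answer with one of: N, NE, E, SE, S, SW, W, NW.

Three-point gradient (reference W1): Δ to W2 = (30, 25, -0.69), Δ to W3 = (30, -95, -0.35).
∂h/∂x = -0.02064, ∂h/∂y = -0.002833 (det = -3600).
Flow = −∇h = (+0.02064 east, +0.002833 north), which points east.

E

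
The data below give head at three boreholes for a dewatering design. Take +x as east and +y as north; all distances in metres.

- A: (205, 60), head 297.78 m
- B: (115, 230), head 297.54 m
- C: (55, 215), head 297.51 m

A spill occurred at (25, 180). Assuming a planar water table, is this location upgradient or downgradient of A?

With h = a·x + b·y + c and A as origin, the differences give:
  (-90)·a + 170·b = -0.24
  (-150)·a + 155·b = -0.27
Eliminate b (×155 and ×170, subtract): 11550·a = 8.700 → a = ∂h/∂x = +0.0007532
Back-substitute: b = ∂h/∂y = -0.001013.
Head at (25, 180) = 297.78 + (+0.0007532)·(-180) + (-0.001013)·(120) = 297.52 m.
That is lower than the 297.78 m at A, so the point is downgradient.

downgradient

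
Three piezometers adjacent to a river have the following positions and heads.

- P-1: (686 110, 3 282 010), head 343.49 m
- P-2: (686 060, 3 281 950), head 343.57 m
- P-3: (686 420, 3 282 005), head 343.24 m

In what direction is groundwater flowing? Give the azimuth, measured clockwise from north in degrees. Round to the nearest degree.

Differences from P-1: to P-2 (Δx, Δy, Δh) = (-50, -60, +0.08); to P-3 = (310, -5, -0.25).
Solve a·Δx + b·Δy = Δh: det = (-50)·(-5) − 310·(-60) = 18850.
∂h/∂x = [(+0.08)·(-5) − (-0.25)·(-60)] / 18850 = -0.0008170
∂h/∂y = [(-50)·(-0.25) − 310·(+0.08)] / 18850 = -0.0006525
Flow direction (−∇h) has components (+0.0008170 E, +0.0006525 N).
Azimuth = atan2(E, N) = atan2(+0.0008170, +0.0006525) = 51.4° ≈ 051°.

051°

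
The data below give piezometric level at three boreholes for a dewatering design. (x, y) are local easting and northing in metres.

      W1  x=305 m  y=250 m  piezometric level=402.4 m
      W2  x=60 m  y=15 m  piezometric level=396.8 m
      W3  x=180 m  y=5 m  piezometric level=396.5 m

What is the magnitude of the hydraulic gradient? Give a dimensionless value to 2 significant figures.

0.024

With h = a·x + b·y + c and W1 as origin, the differences give:
  (-245)·a + (-235)·b = -5.6
  (-125)·a + (-245)·b = -5.9
Eliminate b (×(-245) and ×(-235), subtract): 30650·a = -14.50 → a = ∂h/∂x = -0.0004731
Back-substitute: b = ∂h/∂y = +0.02432.
|∇h| = √(-0.0004731² + 0.02432²) = 0.02432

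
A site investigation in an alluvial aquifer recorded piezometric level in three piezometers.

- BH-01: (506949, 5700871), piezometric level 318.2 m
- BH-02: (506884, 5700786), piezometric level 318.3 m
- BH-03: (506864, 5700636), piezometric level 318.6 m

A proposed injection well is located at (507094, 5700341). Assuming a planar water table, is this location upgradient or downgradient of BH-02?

upgradient

Three-point gradient (reference BH-01): Δ to BH-02 = (-65, -85, +0.1), Δ to BH-03 = (-85, -235, +0.4).
∂h/∂x = +0.001304, ∂h/∂y = -0.002174 (det = 8050).
Head at (507094, 5700341) = 318.2 + (+0.001304)·(145) + (-0.002174)·(-530) = 319.54 m.
That is higher than the 318.3 m at BH-02, so the point is upgradient.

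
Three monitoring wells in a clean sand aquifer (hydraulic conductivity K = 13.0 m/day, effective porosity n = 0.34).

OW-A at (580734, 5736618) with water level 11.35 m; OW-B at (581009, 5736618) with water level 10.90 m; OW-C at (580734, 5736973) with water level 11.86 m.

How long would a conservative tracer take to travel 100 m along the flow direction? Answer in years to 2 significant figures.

3.3 years

∂h/∂x = (10.90 − 11.35) / (581009 − 580734) = -0.001636
∂h/∂y = (11.86 − 11.35) / (5736973 − 5736618) = +0.001437
|∇h| = √(-0.001636² + 0.001437²) = 0.002177
Seepage velocity v = K·i/n = 13.0 × 0.002177 / 0.34 = 0.08324 m/day.
t = 100 / 0.08324 = 1201 days = 3.29 years.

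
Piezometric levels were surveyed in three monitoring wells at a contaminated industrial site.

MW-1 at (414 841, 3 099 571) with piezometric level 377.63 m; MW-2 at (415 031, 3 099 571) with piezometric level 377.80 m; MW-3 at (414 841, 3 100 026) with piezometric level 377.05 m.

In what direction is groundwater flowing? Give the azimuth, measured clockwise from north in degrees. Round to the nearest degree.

∂h/∂x = (377.80 − 377.63) / (415031 − 414841) = +0.0008947
∂h/∂y = (377.05 − 377.63) / (3100026 − 3099571) = -0.001275
Flow direction (−∇h) has components (-0.0008947 E, +0.001275 N).
Azimuth = atan2(E, N) = atan2(-0.0008947, +0.001275) = 324.9° ≈ 325°.

325°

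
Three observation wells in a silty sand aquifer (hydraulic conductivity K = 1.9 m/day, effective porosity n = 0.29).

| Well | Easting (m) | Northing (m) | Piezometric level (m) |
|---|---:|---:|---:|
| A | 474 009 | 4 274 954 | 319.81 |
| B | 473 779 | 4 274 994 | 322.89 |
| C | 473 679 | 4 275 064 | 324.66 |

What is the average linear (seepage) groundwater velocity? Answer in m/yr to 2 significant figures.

With h = a·x + b·y + c and A as origin, the differences give:
  (-230)·a + 40·b = +3.08
  (-330)·a + 110·b = +4.85
Eliminate b (×110 and ×40, subtract): -12100·a = 144.800 → a = ∂h/∂x = -0.01197
Back-substitute: b = ∂h/∂y = +0.008190.
|∇h| = √(-0.01197² + 0.008190²) = 0.0145
Seepage velocity v = K·i/n = 1.9 × 0.0145 / 0.29 = 0.095 m/day = 34.7 m/yr.

35 m/yr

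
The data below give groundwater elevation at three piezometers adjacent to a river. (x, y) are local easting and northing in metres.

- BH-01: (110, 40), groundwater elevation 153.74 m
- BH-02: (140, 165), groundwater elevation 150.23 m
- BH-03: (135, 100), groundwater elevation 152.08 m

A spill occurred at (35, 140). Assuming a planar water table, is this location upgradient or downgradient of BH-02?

upgradient

With h = a·x + b·y + c and BH-01 as origin, the differences give:
  30·a + 125·b = -3.51
  25·a + 60·b = -1.66
Eliminate b (×60 and ×125, subtract): -1325·a = -3.100 → a = ∂h/∂x = +0.002340
Back-substitute: b = ∂h/∂y = -0.02864.
Head at (35, 140) = 153.74 + (+0.002340)·(-75) + (-0.02864)·(100) = 150.70 m.
That is higher than the 150.23 m at BH-02, so the point is upgradient.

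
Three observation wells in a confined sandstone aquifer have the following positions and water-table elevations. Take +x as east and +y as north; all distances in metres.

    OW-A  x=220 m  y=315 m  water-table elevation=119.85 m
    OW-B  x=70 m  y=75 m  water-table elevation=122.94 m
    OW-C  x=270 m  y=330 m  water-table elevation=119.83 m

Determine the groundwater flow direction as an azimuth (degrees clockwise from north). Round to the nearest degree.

Taking OW-A as reference: OW-B−OW-A = (-150, -240, +3.09); OW-C−OW-A = (50, 15, -0.02).
Determinant of the coordinate differences = (-150)·15 − 50·(-240) = 9750.
∂h/∂x = [(+3.09)·15 − (-0.02)·(-240)] / 9750 = +0.004262
∂h/∂y = [(-150)·(-0.02) − 50·(+3.09)] / 9750 = -0.01554
Flow direction (−∇h) has components (-0.004262 E, +0.01554 N).
Azimuth = atan2(E, N) = atan2(-0.004262, +0.01554) = 344.7° ≈ 345°.

345°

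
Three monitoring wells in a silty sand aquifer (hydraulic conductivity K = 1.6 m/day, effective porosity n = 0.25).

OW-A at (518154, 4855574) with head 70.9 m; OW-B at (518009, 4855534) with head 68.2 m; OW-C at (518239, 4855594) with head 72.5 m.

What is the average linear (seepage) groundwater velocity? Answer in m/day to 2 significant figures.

0.13 m/day

Differences from OW-A: to OW-B (Δx, Δy, Δh) = (-145, -40, -2.7); to OW-C = (85, 20, +1.6).
Determinant of the coordinate differences = (-145)·20 − 85·(-40) = 500.
∂h/∂x = [(-2.7)·20 − (+1.6)·(-40)] / 500 = +0.02000
∂h/∂y = [(-145)·(+1.6) − 85·(-2.7)] / 500 = -0.005000
|∇h| = √(0.02000² + -0.005000²) = 0.02062
Seepage velocity v = K·i/n = 1.6 × 0.02062 / 0.25 = 0.132 m/day.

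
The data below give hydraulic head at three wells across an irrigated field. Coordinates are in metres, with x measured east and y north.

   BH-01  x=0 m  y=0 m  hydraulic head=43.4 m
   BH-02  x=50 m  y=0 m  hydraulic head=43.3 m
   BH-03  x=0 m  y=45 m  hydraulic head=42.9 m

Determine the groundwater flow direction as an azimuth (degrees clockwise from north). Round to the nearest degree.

∂h/∂x = (43.3 − 43.4) / (50 − 0) = -0.002000
∂h/∂y = (42.9 − 43.4) / (45 − 0) = -0.01111
Flow direction (−∇h) has components (+0.002000 E, +0.01111 N).
Azimuth = atan2(E, N) = atan2(+0.002000, +0.01111) = 10.2° ≈ 010°.

010°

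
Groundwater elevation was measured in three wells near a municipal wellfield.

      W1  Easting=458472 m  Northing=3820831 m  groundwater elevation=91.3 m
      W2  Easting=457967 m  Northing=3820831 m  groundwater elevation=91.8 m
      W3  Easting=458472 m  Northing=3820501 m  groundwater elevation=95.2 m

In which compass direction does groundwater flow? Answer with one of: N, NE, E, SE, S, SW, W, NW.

N

∂h/∂x = (91.8 − 91.3) / (457967 − 458472) = -0.0009901
∂h/∂y = (95.2 − 91.3) / (3820501 − 3820831) = -0.01182
Flow = −∇h = (+0.0009901 east, +0.01182 north), which points north.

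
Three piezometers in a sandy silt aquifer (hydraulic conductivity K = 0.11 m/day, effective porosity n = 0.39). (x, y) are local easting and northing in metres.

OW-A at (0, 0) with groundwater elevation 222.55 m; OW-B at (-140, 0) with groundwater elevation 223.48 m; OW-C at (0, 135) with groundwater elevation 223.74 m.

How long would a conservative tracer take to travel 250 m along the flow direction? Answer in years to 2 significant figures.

220 years

∂h/∂x = (223.48 − 222.55) / (-140 − 0) = -0.006643
∂h/∂y = (223.74 − 222.55) / (135 − 0) = +0.008815
|∇h| = √(-0.006643² + 0.008815²) = 0.01104
Seepage velocity v = K·i/n = 0.11 × 0.01104 / 0.39 = 0.003114 m/day.
t = 250 / 0.003114 = 8.028e+04 days = 220 years.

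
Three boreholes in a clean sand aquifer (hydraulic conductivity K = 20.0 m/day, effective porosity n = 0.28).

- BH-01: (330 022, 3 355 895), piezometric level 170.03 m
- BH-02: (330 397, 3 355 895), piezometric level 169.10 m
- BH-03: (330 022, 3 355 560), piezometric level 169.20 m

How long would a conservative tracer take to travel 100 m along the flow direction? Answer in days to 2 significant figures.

400 days

∂h/∂x = (169.10 − 170.03) / (330397 − 330022) = -0.002480
∂h/∂y = (169.20 − 170.03) / (3355560 − 3355895) = +0.002478
|∇h| = √(-0.002480² + 0.002478²) = 0.003506
Seepage velocity v = K·i/n = 20.0 × 0.003506 / 0.28 = 0.2504 m/day.
t = 100 / 0.2504 = 399.4 days.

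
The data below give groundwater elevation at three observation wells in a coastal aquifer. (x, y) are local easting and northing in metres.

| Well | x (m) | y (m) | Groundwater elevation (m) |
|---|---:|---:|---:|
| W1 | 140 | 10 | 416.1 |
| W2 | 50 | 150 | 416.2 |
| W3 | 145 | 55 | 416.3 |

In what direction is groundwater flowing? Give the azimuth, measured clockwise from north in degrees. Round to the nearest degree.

232°

Differences from W1: to W2 (Δx, Δy, Δh) = (-90, 140, +0.1); to W3 = (5, 45, +0.2).
Solve a·Δx + b·Δy = Δh: det = (-90)·45 − 5·140 = -4750.
∂h/∂x = [(+0.1)·45 − (+0.2)·140] / -4750 = +0.004947
∂h/∂y = [(-90)·(+0.2) − 5·(+0.1)] / -4750 = +0.003895
Flow direction (−∇h) has components (-0.004947 E, -0.003895 N).
Azimuth = atan2(E, N) = atan2(-0.004947, -0.003895) = 231.8° ≈ 232°.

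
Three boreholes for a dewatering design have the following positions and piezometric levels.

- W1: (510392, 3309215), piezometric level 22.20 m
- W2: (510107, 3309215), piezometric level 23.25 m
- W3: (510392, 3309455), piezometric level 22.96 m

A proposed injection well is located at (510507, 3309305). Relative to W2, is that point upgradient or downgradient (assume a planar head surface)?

∂h/∂x = (23.25 − 22.20) / (510107 − 510392) = -0.003684
∂h/∂y = (22.96 − 22.20) / (3309455 − 3309215) = +0.003167
Head at (510507, 3309305) = 22.20 + (-0.003684)·(115) + (+0.003167)·(90) = 22.06 m.
That is lower than the 23.25 m at W2, so the point is downgradient.

downgradient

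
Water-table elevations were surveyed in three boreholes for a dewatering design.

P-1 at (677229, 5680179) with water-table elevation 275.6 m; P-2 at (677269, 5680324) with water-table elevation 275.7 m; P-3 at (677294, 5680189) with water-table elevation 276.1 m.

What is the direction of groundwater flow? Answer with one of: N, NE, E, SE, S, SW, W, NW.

W

Differences from P-1: to P-2 (Δx, Δy, Δh) = (40, 145, +0.1); to P-3 = (65, 10, +0.5).
Determinant of the coordinate differences = 40·10 − 65·145 = -9025.
∂h/∂x = [(+0.1)·10 − (+0.5)·145] / -9025 = +0.007922
∂h/∂y = [40·(+0.5) − 65·(+0.1)] / -9025 = -0.001496
Flow = −∇h = (-0.007922 east, +0.001496 north), which points west.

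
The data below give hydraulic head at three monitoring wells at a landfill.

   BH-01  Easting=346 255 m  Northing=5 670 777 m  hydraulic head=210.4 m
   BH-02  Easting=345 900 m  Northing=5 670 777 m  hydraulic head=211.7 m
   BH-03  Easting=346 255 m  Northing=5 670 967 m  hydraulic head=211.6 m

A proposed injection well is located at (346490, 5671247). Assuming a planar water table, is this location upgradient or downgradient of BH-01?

upgradient

∂h/∂x = (211.7 − 210.4) / (345900 − 346255) = -0.003662
∂h/∂y = (211.6 − 210.4) / (5670967 − 5670777) = +0.006316
Head at (346490, 5671247) = 210.4 + (-0.003662)·(235) + (+0.006316)·(470) = 212.51 m.
That is higher than the 210.4 m at BH-01, so the point is upgradient.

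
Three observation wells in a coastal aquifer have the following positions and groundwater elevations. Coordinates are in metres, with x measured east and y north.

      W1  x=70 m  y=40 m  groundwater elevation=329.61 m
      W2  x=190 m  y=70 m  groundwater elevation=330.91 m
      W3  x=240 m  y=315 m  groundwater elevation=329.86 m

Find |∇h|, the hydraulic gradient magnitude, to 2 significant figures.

Taking W1 as reference: W2−W1 = (120, 30, +1.30); W3−W1 = (170, 275, +0.25).
Solve a·Δx + b·Δy = Δh: det = 120·275 − 170·30 = 27900.
∂h/∂x = [(+1.30)·275 − (+0.25)·30] / 27900 = +0.01254
∂h/∂y = [120·(+0.25) − 170·(+1.30)] / 27900 = -0.006846
|∇h| = √(0.01254² + -0.006846²) = 0.01429

0.014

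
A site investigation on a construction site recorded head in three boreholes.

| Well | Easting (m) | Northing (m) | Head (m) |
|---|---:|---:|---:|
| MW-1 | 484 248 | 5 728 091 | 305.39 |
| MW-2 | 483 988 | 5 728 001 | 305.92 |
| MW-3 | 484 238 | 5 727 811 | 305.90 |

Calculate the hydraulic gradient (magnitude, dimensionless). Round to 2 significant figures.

0.0023

Taking MW-1 as reference: MW-2−MW-1 = (-260, -90, +0.53); MW-3−MW-1 = (-10, -280, +0.51).
Solve a·Δx + b·Δy = Δh: det = (-260)·(-280) − (-10)·(-90) = 71900.
∂h/∂x = [(+0.53)·(-280) − (+0.51)·(-90)] / 71900 = -0.001426
∂h/∂y = [(-260)·(+0.51) − (-10)·(+0.53)] / 71900 = -0.001771
|∇h| = √(-0.001426² + -0.001771²) = 0.002274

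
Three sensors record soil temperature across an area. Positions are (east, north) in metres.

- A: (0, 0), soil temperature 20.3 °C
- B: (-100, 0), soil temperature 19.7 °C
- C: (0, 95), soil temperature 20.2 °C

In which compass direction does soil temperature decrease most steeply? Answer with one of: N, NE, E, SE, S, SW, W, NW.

W

∂T/∂x = (19.7 − 20.3) / (-100 − 0) = +0.006000
∂T/∂y = (20.2 − 20.3) / (95 − 0) = -0.001053
Steepest decrease is along −∇f = (-0.006000 E, +0.001053 N) → west.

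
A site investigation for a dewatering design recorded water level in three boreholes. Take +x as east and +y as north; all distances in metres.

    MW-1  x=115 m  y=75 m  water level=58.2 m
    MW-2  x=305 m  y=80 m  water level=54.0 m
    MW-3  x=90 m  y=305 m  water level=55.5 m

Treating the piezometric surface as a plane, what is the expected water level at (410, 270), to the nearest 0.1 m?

49.0 m

With h = a·x + b·y + c and MW-1 as origin, the differences give:
  190·a + 5·b = -4.2
  (-25)·a + 230·b = -2.7
Eliminate b (×230 and ×5, subtract): 43825·a = -952.50 → a = ∂h/∂x = -0.02173
Back-substitute: b = ∂h/∂y = -0.01410.
h(410, 270) = 58.2 + (-0.02173)·(295) + (-0.01410)·(195) = 58.2 -6.412 -2.750 = 49.039 m.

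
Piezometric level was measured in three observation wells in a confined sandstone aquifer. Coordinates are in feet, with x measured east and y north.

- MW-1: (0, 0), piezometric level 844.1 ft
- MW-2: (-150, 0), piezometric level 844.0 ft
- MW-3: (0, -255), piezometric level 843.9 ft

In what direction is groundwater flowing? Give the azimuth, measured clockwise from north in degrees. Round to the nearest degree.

220°

∂h/∂x = (844.0 − 844.1) / (-150 − 0) = +0.0006667
∂h/∂y = (843.9 − 844.1) / (-255 − 0) = +0.0007843
Flow direction (−∇h) has components (-0.0006667 E, -0.0007843 N).
Azimuth = atan2(E, N) = atan2(-0.0006667, -0.0007843) = 220.4° ≈ 220°.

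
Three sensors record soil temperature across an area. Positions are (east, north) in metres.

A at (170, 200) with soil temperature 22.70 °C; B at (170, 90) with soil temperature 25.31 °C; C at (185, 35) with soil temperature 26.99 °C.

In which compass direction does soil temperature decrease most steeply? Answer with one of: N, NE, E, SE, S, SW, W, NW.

Three-point gradient (reference A): Δ to B = (0, -110, +2.61), Δ to C = (15, -165, +4.29).
∂T/∂x = +0.02500, ∂T/∂y = -0.02373 (det = 1650).
Steepest decrease is along −∇f = (-0.02500 E, +0.02373 N) → northwest.

NW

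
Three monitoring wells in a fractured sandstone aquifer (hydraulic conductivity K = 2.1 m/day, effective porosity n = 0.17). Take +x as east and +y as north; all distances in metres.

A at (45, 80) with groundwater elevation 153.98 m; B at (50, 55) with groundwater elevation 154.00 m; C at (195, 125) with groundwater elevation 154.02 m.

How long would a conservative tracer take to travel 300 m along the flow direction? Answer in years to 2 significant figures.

78 years

Differences from A: to B (Δx, Δy, Δh) = (5, -25, +0.02); to C = (150, 45, +0.04).
Solve a·Δx + b·Δy = Δh: det = 5·45 − 150·(-25) = 3975.
∂h/∂x = [(+0.02)·45 − (+0.04)·(-25)] / 3975 = +0.0004780
∂h/∂y = [5·(+0.04) − 150·(+0.02)] / 3975 = -0.0007044
|∇h| = √(0.0004780² + -0.0007044²) = 0.0008513
Seepage velocity v = K·i/n = 2.1 × 0.0008513 / 0.17 = 0.01052 m/day.
t = 300 / 0.01052 = 2.852e+04 days = 78.1 years.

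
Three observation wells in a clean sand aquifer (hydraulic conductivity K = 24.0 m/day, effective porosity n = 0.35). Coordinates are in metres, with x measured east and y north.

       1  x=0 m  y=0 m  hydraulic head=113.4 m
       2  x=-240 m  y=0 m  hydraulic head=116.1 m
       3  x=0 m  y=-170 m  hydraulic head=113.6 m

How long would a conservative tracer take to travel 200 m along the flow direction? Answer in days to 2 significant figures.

∂h/∂x = (116.1 − 113.4) / (-240 − 0) = -0.01125
∂h/∂y = (113.6 − 113.4) / (-170 − 0) = -0.001176
|∇h| = √(-0.01125² + -0.001176²) = 0.01131
Seepage velocity v = K·i/n = 24.0 × 0.01131 / 0.35 = 0.7755 m/day.
t = 200 / 0.7755 = 257.9 days.

260 days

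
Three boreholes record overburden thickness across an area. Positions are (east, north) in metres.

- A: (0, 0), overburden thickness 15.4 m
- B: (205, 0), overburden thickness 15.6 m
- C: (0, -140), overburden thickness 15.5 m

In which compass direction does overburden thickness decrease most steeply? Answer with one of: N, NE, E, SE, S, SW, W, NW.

∂d/∂x = (15.6 − 15.4) / (205 − 0) = +0.0009756
∂d/∂y = (15.5 − 15.4) / (-140 − 0) = -0.0007143
Steepest decrease is along −∇f = (-0.0009756 E, +0.0007143 N) → northwest.

NW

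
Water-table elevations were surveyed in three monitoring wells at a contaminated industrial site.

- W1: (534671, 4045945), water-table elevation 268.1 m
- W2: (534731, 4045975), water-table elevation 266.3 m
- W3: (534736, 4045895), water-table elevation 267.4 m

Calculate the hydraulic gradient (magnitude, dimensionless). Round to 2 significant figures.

0.027

With h = a·x + b·y + c and W1 as origin, the differences give:
  60·a + 30·b = -1.8
  65·a + (-50)·b = -0.7
Eliminate b (×(-50) and ×30, subtract): -4950·a = 111.00 → a = ∂h/∂x = -0.02242
Back-substitute: b = ∂h/∂y = -0.01515.
|∇h| = √(-0.02242² + -0.01515²) = 0.02706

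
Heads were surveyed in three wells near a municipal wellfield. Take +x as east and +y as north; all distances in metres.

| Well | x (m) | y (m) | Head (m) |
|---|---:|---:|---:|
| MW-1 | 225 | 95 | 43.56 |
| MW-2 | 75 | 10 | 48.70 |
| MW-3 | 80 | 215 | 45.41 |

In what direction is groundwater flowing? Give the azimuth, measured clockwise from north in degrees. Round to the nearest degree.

Taking MW-1 as reference: MW-2−MW-1 = (-150, -85, +5.14); MW-3−MW-1 = (-145, 120, +1.85).
Determinant of the coordinate differences = (-150)·120 − (-145)·(-85) = -30325.
∂h/∂x = [(+5.14)·120 − (+1.85)·(-85)] / -30325 = -0.02553
∂h/∂y = [(-150)·(+1.85) − (-145)·(+5.14)] / -30325 = -0.01543
Flow direction (−∇h) has components (+0.02553 E, +0.01543 N).
Azimuth = atan2(E, N) = atan2(+0.02553, +0.01543) = 58.9° ≈ 059°.

059°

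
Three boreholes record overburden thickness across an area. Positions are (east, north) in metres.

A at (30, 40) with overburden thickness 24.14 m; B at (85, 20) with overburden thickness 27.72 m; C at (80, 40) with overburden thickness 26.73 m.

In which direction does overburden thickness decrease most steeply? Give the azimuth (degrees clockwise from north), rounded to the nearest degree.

Three-point gradient (reference A): Δ to B = (55, -20, +3.58), Δ to C = (50, 0, +2.59).
∂d/∂x = +0.05180, ∂d/∂y = -0.03655 (det = 1000).
Steepest decrease is along −∇f: components (-0.05180 E, +0.03655 N).
Azimuth = atan2(-0.05180, +0.03655) = 305.2° ≈ 305°.

305°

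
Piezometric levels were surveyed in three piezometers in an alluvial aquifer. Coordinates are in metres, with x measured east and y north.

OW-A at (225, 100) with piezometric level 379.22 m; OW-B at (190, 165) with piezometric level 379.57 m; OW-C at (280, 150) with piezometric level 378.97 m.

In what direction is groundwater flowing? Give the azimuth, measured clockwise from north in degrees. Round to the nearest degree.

Differences from OW-A: to OW-B (Δx, Δy, Δh) = (-35, 65, +0.35); to OW-C = (55, 50, -0.25).
Solve a·Δx + b·Δy = Δh: det = (-35)·50 − 55·65 = -5325.
∂h/∂x = [(+0.35)·50 − (-0.25)·65] / -5325 = -0.006338
∂h/∂y = [(-35)·(-0.25) − 55·(+0.35)] / -5325 = +0.001972
Flow direction (−∇h) has components (+0.006338 E, -0.001972 N).
Azimuth = atan2(E, N) = atan2(+0.006338, -0.001972) = 107.3° ≈ 107°.

107°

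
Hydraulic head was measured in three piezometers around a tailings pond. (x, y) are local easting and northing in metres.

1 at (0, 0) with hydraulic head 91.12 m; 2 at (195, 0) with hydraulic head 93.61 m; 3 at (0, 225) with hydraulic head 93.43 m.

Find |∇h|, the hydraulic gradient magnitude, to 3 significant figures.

0.0164

∂h/∂x = (93.61 − 91.12) / (195 − 0) = +0.01277
∂h/∂y = (93.43 − 91.12) / (225 − 0) = +0.01027
|∇h| = √(0.01277² + 0.01027²) = 0.01639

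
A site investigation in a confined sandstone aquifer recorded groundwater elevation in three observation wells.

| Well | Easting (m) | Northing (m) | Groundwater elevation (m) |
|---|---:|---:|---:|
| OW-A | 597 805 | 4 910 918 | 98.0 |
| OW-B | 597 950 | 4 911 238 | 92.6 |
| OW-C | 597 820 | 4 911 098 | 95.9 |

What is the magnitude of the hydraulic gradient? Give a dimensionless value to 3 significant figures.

0.0176

Three-point gradient (reference OW-A): Δ to OW-B = (145, 320, -5.4), Δ to OW-C = (15, 180, -2.1).
∂h/∂x = -0.01408, ∂h/∂y = -0.01049 (det = 21300).
|∇h| = √(-0.01408² + -0.01049²) = 0.01756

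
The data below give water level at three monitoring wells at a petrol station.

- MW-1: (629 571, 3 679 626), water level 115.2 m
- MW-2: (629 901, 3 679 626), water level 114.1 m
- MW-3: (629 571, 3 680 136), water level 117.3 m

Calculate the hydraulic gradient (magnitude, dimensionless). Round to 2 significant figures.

0.0053

∂h/∂x = (114.1 − 115.2) / (629901 − 629571) = -0.003333
∂h/∂y = (117.3 − 115.2) / (3680136 − 3679626) = +0.004118
|∇h| = √(-0.003333² + 0.004118²) = 0.005298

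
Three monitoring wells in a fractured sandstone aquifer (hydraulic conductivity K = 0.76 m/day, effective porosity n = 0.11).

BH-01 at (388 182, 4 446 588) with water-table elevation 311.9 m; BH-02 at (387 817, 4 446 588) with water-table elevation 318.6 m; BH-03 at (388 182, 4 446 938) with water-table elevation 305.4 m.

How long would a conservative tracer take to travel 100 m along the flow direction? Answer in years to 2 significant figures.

1.5 years

∂h/∂x = (318.6 − 311.9) / (387817 − 388182) = -0.01836
∂h/∂y = (305.4 − 311.9) / (4446938 − 4446588) = -0.01857
|∇h| = √(-0.01836² + -0.01857²) = 0.02611
Seepage velocity v = K·i/n = 0.76 × 0.02611 / 0.11 = 0.1804 m/day.
t = 100 / 0.1804 = 554.3 days = 1.52 years.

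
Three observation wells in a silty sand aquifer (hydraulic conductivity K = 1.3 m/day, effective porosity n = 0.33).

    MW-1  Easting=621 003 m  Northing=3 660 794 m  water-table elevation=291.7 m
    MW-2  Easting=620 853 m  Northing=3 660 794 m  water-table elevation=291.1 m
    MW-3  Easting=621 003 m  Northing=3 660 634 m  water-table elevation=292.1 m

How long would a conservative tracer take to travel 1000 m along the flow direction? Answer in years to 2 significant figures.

150 years

∂h/∂x = (291.1 − 291.7) / (620853 − 621003) = +0.004000
∂h/∂y = (292.1 − 291.7) / (3660634 − 3660794) = -0.002500
|∇h| = √(0.004000² + -0.002500²) = 0.004717
Seepage velocity v = K·i/n = 1.3 × 0.004717 / 0.33 = 0.01858 m/day.
t = 1000 / 0.01858 = 5.382e+04 days = 147 years.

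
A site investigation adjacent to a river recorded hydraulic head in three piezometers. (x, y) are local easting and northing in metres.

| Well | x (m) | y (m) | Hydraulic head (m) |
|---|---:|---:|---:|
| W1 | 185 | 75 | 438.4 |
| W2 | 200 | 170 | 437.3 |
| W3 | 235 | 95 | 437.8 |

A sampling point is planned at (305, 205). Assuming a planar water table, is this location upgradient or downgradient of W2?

Differences from W1: to W2 (Δx, Δy, Δh) = (15, 95, -1.1); to W3 = (50, 20, -0.6).
Determinant of the coordinate differences = 15·20 − 50·95 = -4450.
∂h/∂x = [(-1.1)·20 − (-0.6)·95] / -4450 = -0.007865
∂h/∂y = [15·(-0.6) − 50·(-1.1)] / -4450 = -0.01034
Head at (305, 205) = 438.4 + (-0.007865)·(120) + (-0.01034)·(130) = 436.11 m.
That is lower than the 437.3 m at W2, so the point is downgradient.

downgradient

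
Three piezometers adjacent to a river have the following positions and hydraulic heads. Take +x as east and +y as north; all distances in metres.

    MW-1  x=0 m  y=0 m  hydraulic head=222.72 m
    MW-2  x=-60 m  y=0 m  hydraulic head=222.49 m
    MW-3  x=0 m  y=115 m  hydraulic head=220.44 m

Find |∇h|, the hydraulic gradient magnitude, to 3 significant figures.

∂h/∂x = (222.49 − 222.72) / (-60 − 0) = +0.003833
∂h/∂y = (220.44 − 222.72) / (115 − 0) = -0.01983
|∇h| = √(0.003833² + -0.01983²) = 0.0202

0.0202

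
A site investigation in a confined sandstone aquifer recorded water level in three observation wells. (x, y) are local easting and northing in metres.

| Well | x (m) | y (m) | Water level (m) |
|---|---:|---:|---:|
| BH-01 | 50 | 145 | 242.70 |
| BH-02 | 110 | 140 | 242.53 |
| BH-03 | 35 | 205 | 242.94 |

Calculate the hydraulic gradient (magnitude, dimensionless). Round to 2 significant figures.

Taking BH-01 as reference: BH-02−BH-01 = (60, -5, -0.17); BH-03−BH-01 = (-15, 60, +0.24).
Determinant of the coordinate differences = 60·60 − (-15)·(-5) = 3525.
∂h/∂x = [(-0.17)·60 − (+0.24)·(-5)] / 3525 = -0.002553
∂h/∂y = [60·(+0.24) − (-15)·(-0.17)] / 3525 = +0.003362
|∇h| = √(-0.002553² + 0.003362²) = 0.004221

0.0042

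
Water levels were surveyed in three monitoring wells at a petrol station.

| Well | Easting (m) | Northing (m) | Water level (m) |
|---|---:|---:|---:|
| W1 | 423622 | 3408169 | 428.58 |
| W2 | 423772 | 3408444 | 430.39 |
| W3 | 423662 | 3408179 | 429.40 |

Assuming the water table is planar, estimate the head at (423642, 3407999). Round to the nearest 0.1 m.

Taking W1 as reference: W2−W1 = (150, 275, +1.81); W3−W1 = (40, 10, +0.82).
Solve a·Δx + b·Δy = Δh: det = 150·10 − 40·275 = -9500.
∂h/∂x = [(+1.81)·10 − (+0.82)·275] / -9500 = +0.02183
∂h/∂y = [150·(+0.82) − 40·(+1.81)] / -9500 = -0.005326
h(423642, 3407999) = 428.58 + (+0.02183)·(20) + (-0.005326)·(-170) = 428.58 +0.437 +0.905 = 429.922 m.

429.9 m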